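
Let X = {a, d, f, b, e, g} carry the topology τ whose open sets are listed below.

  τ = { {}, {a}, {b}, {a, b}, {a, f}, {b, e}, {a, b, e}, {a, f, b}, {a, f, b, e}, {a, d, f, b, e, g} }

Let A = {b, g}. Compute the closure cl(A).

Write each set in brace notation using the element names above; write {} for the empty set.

closure: X∖int(X∖A) = X∖{a, f} = {d, b, e, g}

{d, b, e, g}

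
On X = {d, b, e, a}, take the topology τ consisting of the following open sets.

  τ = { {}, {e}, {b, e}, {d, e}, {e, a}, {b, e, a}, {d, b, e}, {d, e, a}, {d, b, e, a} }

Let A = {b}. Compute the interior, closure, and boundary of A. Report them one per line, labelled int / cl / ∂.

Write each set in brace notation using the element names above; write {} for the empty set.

int(A) = {}
cl(A)  = {b}
∂A     = {b}

open subsets of A: {}; so int(A) = {}
closure: X∖int(X∖A) = X∖{d, e, a} = {b}
∂A = {b} minus {} = {b}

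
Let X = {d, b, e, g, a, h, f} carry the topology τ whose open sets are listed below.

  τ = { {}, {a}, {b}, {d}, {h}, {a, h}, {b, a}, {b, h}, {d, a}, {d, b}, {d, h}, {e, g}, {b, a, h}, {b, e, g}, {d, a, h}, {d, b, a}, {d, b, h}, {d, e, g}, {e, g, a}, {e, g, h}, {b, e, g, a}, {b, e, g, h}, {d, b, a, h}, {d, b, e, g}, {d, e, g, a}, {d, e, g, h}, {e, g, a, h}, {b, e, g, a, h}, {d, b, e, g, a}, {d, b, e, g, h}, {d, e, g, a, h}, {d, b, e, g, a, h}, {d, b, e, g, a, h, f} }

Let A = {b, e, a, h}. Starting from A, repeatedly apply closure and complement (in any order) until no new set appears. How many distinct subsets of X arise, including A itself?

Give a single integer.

closure: X∖int(X∖A) = X∖{d} = {b, e, g, a, h, f}
Let k=closure and c=complement:
  1. A     = {b, e, a, h}
  2. kA    = {b, e, g, a, h, f}
  3. cA    = {d, g, f}
  4. ckA   = {d}
  5. kcA   = {d, e, g, f}
  6. kckA  = {d, f}
  7. ckcA  = {b, a, h}
  8. ckckA = {b, e, g, a, h}
  9. kckcA = {b, a, h, f}
  10. ckckcA = {d, e, g}
— saturated at 10

10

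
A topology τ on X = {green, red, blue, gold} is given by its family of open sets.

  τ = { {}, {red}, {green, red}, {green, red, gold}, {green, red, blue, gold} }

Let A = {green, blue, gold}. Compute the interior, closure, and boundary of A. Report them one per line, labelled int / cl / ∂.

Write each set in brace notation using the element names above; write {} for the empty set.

U open, U⊆A: {}. int(A) = ⋃ = {}
X∖A={red}, int(X∖A)={red}, hence cl(A)={green, blue, gold}
∂A: remove int from cl → {green, blue, gold}

int(A) = {}
cl(A)  = {green, blue, gold}
∂A     = {green, blue, gold}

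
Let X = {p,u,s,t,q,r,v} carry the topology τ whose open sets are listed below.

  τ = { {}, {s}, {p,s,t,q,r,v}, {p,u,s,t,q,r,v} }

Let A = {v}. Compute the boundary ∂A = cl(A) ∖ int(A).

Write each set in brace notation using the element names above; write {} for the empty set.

{p,u,t,q,r,v}

open subsets of A: {}; so int(A) = {}
closure: X∖int(X∖A) = X∖{s} = {p,u,t,q,r,v}
∂A = {p,u,t,q,r,v} minus {} = {p,u,t,q,r,v}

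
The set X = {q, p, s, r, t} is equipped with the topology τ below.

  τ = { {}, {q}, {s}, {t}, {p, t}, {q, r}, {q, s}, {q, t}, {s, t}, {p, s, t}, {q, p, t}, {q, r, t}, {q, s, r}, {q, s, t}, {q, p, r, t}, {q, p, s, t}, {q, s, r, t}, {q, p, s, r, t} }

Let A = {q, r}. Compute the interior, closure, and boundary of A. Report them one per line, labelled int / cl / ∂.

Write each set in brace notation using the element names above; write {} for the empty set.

int(A) = {q, r}
cl(A)  = {q, r}
∂A     = {}

opens ⊆ A: {}, {q}, {q, r}; union → int = {q, r}
complement {p, s, t}; its interior {p, s, t}; cl(A) = X∖{p, s, t} = {q, r}
boundary = {q, r} ∖ {q, r} = {}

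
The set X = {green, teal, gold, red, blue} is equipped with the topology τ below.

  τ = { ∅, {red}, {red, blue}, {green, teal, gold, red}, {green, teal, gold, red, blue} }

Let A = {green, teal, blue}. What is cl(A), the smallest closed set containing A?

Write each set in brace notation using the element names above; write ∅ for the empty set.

{green, teal, gold, blue}

cl via duality: int({gold, red}) = {red}, so X∖{red} = {green, teal, gold, blue}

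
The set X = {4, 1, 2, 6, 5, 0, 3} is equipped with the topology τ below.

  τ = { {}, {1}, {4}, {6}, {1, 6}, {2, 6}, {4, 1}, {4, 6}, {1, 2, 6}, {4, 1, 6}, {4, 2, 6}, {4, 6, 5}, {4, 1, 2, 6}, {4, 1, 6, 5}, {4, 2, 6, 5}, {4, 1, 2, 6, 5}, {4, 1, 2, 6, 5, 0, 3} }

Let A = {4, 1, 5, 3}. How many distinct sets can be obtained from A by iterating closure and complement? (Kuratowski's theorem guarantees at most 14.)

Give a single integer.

6

X∖A={2, 6, 0}, int(X∖A)={2, 6}, hence cl(A)={4, 1, 5, 0, 3}
Orbit (k=closure, c=complement):
  1. A     = {4, 1, 5, 3}
  2. kA    = {4, 1, 5, 0, 3}
  3. cA    = {2, 6, 0}
  4. ckA   = {2, 6}
  5. kcA   = {2, 6, 5, 0, 3}
  6. ckcA  = {4, 1}
(closed under both — stop)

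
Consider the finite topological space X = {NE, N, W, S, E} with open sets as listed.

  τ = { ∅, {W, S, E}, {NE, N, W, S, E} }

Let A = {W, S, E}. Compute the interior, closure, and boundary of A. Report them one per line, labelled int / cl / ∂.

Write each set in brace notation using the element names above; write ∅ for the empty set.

open subsets of A: ∅, {W, S, E}; so int(A) = {W, S, E}
closure: X∖int(X∖A) = X∖∅ = {NE, N, W, S, E}
∂A = {NE, N, W, S, E} minus {W, S, E} = {NE, N}

int(A) = {W, S, E}
cl(A)  = {NE, N, W, S, E}
∂A     = {NE, N}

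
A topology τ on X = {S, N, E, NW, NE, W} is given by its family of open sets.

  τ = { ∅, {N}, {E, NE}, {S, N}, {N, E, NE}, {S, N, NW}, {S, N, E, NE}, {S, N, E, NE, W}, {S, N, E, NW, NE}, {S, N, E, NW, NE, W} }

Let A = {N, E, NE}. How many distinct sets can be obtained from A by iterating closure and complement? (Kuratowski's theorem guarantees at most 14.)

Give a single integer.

cl via duality: int({S, NW, W}) = ∅, so X∖∅ = {S, N, E, NW, NE, W}
Write k for closure, c for complement:
  1. A     = {N, E, NE}
  2. kA    = {S, N, E, NW, NE, W}
  3. cA    = {S, NW, W}
  4. ckA   = ∅
applying k or c yields no new set

4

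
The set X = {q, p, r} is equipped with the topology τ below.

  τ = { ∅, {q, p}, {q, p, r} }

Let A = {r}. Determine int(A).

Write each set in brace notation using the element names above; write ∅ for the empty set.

∅

opens ⊆ A: ∅; union → int = ∅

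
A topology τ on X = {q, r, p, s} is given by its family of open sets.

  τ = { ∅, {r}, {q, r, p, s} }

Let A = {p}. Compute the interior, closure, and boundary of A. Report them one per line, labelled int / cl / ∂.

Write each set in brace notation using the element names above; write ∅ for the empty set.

opens ⊆ A: ∅; union → int = ∅
complement {q, r, s}; its interior {r}; cl(A) = X∖{r} = {q, p, s}
boundary = {q, p, s} ∖ ∅ = {q, p, s}

int(A) = ∅
cl(A)  = {q, p, s}
∂A     = {q, p, s}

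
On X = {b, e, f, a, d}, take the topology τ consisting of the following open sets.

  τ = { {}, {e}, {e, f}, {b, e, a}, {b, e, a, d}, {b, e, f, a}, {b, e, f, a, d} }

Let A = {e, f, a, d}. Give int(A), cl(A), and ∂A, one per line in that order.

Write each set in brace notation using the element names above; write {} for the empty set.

int(A) = {e, f}
cl(A)  = {b, e, f, a, d}
∂A     = {b, a, d}

interior: largest open inside A is {e, f} (from {}, {e}, {e, f})
cl via duality: int({b}) = {}, so X∖{} = {b, e, f, a, d}
cl∖int = {b, a, d}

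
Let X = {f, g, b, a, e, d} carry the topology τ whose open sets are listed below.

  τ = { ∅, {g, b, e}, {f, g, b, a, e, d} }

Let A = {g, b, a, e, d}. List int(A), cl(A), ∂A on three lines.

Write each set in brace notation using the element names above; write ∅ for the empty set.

open subsets of A: ∅, {g, b, e}; so int(A) = {g, b, e}
closure: X∖int(X∖A) = X∖∅ = {f, g, b, a, e, d}
∂A = {f, g, b, a, e, d} minus {g, b, e} = {f, a, d}

int(A) = {g, b, e}
cl(A)  = {f, g, b, a, e, d}
∂A     = {f, a, d}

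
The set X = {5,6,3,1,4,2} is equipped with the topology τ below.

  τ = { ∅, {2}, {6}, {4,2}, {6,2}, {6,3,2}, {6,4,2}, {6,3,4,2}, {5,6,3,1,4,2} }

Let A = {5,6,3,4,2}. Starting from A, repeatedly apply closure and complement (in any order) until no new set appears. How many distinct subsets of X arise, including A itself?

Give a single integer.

6

X∖A={1}, int(X∖A)=∅, hence cl(A)={5,6,3,1,4,2}
Orbit (k=closure, c=complement):
  1. A     = {5,6,3,4,2}
  2. kA    = {5,6,3,1,4,2}
  3. cA    = {1}
  4. ckA   = ∅
  5. kcA   = {5,1}
  6. ckcA  = {6,3,4,2}
(closed under both — stop)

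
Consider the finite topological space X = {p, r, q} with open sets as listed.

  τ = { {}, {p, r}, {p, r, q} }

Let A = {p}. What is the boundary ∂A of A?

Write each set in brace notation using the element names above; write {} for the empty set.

U open, U⊆A: {}. int(A) = ⋃ = {}
X∖A={r, q}, int(X∖A)={}, hence cl(A)={p, r, q}
∂A: remove int from cl → {p, r, q}

{p, r, q}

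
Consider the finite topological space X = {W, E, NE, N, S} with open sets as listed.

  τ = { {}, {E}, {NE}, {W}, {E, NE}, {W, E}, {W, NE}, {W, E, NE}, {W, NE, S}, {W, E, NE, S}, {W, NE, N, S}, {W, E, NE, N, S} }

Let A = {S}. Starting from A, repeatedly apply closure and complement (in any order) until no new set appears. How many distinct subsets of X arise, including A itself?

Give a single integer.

6

closure: X∖int(X∖A) = X∖{W, E, NE} = {N, S}
Let k=closure and c=complement:
  1. A     = {S}
  2. kA    = {N, S}
  3. cA    = {W, E, NE, N}
  4. ckA   = {W, E, NE}
  5. kcA   = {W, E, NE, N, S}
  6. ckcA  = {}
— saturated at 6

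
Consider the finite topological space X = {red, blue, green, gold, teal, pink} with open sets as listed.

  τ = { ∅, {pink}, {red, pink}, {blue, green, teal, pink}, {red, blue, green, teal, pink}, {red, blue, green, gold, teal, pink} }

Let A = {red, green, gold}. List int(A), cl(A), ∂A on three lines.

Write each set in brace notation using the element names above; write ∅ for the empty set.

interior: largest open inside A is ∅ (from ∅)
cl via duality: int({blue, teal, pink}) = {pink}, so X∖{pink} = {red, blue, green, gold, teal}
cl∖int = {red, blue, green, gold, teal}

int(A) = ∅
cl(A)  = {red, blue, green, gold, teal}
∂A     = {red, blue, green, gold, teal}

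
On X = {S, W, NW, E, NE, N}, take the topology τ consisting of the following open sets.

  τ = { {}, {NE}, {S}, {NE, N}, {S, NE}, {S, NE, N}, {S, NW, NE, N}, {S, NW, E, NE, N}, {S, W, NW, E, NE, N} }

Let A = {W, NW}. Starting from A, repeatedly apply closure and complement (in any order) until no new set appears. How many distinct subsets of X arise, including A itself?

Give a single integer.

complement {S, E, NE, N}; its interior {S, NE, N}; cl(A) = X∖{S, NE, N} = {W, NW, E}
With k = closure, c = complement:
  1. A     = {W, NW}
  2. kA    = {W, NW, E}
  3. cA    = {S, E, NE, N}
  4. ckA   = {S, NE, N}
  5. kcA   = {S, W, NW, E, NE, N}
  6. ckcA  = {}
k, c of each give nothing new

6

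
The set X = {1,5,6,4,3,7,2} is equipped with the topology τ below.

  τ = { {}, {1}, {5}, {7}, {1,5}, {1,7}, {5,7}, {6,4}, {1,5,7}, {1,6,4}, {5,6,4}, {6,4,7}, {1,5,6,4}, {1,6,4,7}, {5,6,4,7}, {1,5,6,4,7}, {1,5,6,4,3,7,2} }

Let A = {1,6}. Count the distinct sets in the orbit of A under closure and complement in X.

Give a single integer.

10

cl via duality: int({5,4,3,7,2}) = {5,7}, so X∖{5,7} = {1,6,4,3,2}
Write k for closure, c for complement:
  1. A     = {1,6}
  2. kA    = {1,6,4,3,2}
  3. cA    = {5,4,3,7,2}
  4. ckA   = {5,7}
  5. kcA   = {5,6,4,3,7,2}
  6. kckA  = {5,3,7,2}
  7. ckcA  = {1}
  8. ckckA = {1,6,4}
  9. kckcA = {1,3,2}
  10. ckckcA = {5,6,4,7}
applying k or c yields no new set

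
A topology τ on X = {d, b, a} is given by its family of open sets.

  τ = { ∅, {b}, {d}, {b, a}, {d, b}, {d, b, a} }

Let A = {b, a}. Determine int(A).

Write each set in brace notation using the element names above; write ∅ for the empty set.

{b, a}

U open, U⊆A: ∅, {b}, {b, a}. int(A) = ⋃ = {b, a}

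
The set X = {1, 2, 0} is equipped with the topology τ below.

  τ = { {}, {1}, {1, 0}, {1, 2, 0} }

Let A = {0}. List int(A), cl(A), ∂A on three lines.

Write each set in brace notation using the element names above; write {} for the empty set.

int(A) = {}
cl(A)  = {2, 0}
∂A     = {2, 0}

interior: largest open inside A is {} (from {})
cl via duality: int({1, 2}) = {1}, so X∖{1} = {2, 0}
cl∖int = {2, 0}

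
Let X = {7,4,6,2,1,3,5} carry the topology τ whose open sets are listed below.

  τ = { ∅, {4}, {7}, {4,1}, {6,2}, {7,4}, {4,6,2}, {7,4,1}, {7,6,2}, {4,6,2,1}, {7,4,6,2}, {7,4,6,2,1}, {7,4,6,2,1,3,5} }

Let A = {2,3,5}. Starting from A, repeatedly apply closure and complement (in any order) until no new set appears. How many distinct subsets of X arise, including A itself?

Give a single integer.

8

closure: X∖int(X∖A) = X∖{7,4,1} = {6,2,3,5}
Let k=closure and c=complement:
  1. A     = {2,3,5}
  2. kA    = {6,2,3,5}
  3. cA    = {7,4,6,1}
  4. ckA   = {7,4,1}
  5. kcA   = {7,4,6,2,1,3,5}
  6. kckA  = {7,4,1,3,5}
  7. ckcA  = ∅
  8. ckckA = {6,2}
— saturated at 8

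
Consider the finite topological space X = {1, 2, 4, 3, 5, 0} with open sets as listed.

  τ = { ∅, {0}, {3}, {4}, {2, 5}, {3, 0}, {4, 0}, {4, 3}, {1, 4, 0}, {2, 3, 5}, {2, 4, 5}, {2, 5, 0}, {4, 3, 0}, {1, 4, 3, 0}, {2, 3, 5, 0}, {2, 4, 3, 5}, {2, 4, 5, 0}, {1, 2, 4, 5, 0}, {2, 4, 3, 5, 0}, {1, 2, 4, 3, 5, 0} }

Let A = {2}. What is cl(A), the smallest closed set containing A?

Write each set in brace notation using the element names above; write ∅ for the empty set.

{2, 5}

X∖A={1, 4, 3, 5, 0}, int(X∖A)={1, 4, 3, 0}, hence cl(A)={2, 5}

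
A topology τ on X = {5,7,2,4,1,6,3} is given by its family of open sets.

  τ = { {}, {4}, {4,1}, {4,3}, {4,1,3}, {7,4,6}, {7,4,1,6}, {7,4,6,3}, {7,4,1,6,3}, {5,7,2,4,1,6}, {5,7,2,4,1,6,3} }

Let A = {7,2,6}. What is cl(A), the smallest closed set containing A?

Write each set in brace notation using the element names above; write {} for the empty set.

{5,7,2,6}

X∖A={5,4,1,3}, int(X∖A)={4,1,3}, hence cl(A)={5,7,2,6}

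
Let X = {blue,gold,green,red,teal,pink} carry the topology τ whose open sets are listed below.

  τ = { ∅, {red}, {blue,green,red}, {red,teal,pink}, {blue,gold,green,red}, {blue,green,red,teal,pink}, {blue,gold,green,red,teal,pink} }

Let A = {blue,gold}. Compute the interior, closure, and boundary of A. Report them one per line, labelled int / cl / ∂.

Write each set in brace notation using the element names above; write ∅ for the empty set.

int(A) = ∅
cl(A)  = {blue,gold,green}
∂A     = {blue,gold,green}

open subsets of A: ∅; so int(A) = ∅
closure: X∖int(X∖A) = X∖{red,teal,pink} = {blue,gold,green}
∂A = {blue,gold,green} minus ∅ = {blue,gold,green}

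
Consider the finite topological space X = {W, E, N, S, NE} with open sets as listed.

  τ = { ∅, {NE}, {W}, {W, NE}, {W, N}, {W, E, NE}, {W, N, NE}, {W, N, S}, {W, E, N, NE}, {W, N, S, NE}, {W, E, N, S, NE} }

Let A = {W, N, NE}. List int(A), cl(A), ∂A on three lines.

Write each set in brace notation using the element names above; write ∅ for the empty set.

opens ⊆ A: ∅, {NE}, {W}, {W, NE}, {W, N}, {W, N, NE}; union → int = {W, N, NE}
complement {E, S}; its interior ∅; cl(A) = X∖∅ = {W, E, N, S, NE}
boundary = {W, E, N, S, NE} ∖ {W, N, NE} = {E, S}

int(A) = {W, N, NE}
cl(A)  = {W, E, N, S, NE}
∂A     = {E, S}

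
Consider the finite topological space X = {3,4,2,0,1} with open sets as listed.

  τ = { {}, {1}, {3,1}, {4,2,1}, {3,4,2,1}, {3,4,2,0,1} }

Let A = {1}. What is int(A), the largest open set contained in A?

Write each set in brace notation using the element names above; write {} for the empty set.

interior: largest open inside A is {1} (from {}, {1})

{1}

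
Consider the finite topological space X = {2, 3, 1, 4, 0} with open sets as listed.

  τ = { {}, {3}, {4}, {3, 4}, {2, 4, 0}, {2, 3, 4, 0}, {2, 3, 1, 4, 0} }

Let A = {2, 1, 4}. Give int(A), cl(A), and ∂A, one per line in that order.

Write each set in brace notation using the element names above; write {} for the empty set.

int(A) = {4}
cl(A)  = {2, 1, 4, 0}
∂A     = {2, 1, 0}

open subsets of A: {}, {4}; so int(A) = {4}
closure: X∖int(X∖A) = X∖{3} = {2, 1, 4, 0}
∂A = {2, 1, 4, 0} minus {4} = {2, 1, 0}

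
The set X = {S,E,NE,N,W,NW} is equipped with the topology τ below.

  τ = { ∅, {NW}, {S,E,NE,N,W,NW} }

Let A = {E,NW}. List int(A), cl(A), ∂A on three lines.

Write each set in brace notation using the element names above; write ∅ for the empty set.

open subsets of A: ∅, {NW}; so int(A) = {NW}
closure: X∖int(X∖A) = X∖∅ = {S,E,NE,N,W,NW}
∂A = {S,E,NE,N,W,NW} minus {NW} = {S,E,NE,N,W}

int(A) = {NW}
cl(A)  = {S,E,NE,N,W,NW}
∂A     = {S,E,NE,N,W}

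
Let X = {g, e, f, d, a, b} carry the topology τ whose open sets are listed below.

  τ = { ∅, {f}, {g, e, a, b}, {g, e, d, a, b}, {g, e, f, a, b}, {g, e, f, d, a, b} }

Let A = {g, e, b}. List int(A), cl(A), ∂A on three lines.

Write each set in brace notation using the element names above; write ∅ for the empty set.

opens ⊆ A: ∅; union → int = ∅
complement {f, d, a}; its interior {f}; cl(A) = X∖{f} = {g, e, d, a, b}
boundary = {g, e, d, a, b} ∖ ∅ = {g, e, d, a, b}

int(A) = ∅
cl(A)  = {g, e, d, a, b}
∂A     = {g, e, d, a, b}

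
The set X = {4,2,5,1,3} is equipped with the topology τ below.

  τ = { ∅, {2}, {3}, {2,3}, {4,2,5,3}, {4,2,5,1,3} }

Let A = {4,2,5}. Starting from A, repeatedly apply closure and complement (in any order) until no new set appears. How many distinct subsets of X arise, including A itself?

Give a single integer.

6

cl via duality: int({1,3}) = {3}, so X∖{3} = {4,2,5,1}
Write k for closure, c for complement:
  1. A     = {4,2,5}
  2. kA    = {4,2,5,1}
  3. cA    = {1,3}
  4. ckA   = {3}
  5. kcA   = {4,5,1,3}
  6. ckcA  = {2}
applying k or c yields no new set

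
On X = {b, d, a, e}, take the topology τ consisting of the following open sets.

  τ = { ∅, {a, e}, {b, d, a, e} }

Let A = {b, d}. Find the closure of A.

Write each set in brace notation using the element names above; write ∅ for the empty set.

{b, d}

X∖A={a, e}, int(X∖A)={a, e}, hence cl(A)={b, d}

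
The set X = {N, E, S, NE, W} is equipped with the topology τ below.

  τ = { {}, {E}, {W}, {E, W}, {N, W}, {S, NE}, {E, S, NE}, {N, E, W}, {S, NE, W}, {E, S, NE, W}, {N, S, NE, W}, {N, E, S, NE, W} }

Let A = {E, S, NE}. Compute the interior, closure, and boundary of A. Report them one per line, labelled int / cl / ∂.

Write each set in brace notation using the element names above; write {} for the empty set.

open subsets of A: {}, {E}, {S, NE}, {E, S, NE}; so int(A) = {E, S, NE}
closure: X∖int(X∖A) = X∖{N, W} = {E, S, NE}
∂A = {E, S, NE} minus {E, S, NE} = {}

int(A) = {E, S, NE}
cl(A)  = {E, S, NE}
∂A     = {}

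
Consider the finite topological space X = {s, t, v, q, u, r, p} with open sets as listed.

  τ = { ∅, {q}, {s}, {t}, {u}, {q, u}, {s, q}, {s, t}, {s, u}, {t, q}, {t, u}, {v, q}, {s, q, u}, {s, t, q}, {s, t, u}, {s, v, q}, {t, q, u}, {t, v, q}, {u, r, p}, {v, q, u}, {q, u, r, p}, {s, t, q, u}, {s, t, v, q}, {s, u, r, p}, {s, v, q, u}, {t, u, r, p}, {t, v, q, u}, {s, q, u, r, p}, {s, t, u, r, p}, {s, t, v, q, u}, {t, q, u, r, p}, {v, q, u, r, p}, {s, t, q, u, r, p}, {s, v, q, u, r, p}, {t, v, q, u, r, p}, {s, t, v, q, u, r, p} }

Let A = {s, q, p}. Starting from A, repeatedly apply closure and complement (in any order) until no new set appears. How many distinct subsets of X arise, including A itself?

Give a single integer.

cl via duality: int({t, v, u, r}) = {t, u}, so X∖{t, u} = {s, v, q, r, p}
Write k for closure, c for complement:
  1. A     = {s, q, p}
  2. kA    = {s, v, q, r, p}
  3. cA    = {t, v, u, r}
  4. ckA   = {t, u}
  5. kcA   = {t, v, u, r, p}
  6. kckA  = {t, u, r, p}
  7. ckcA  = {s, q}
  8. ckckA = {s, v, q}
applying k or c yields no new set

8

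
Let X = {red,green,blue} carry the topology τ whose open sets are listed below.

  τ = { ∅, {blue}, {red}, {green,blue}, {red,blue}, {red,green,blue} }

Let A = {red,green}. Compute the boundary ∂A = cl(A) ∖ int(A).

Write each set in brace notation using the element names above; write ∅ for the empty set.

{green}

opens ⊆ A: ∅, {red}; union → int = {red}
complement {blue}; its interior {blue}; cl(A) = X∖{blue} = {red,green}
boundary = {red,green} ∖ {red} = {green}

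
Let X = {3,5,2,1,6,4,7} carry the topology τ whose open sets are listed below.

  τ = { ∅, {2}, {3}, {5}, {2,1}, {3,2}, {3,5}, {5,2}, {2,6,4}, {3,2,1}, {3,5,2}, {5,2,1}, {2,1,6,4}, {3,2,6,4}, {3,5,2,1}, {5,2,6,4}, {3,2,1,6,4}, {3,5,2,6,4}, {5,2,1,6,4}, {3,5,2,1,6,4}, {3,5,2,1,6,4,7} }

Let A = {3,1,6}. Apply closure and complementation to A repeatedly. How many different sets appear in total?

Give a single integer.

X∖A={5,2,4,7}, int(X∖A)={5,2}, hence cl(A)={3,1,6,4,7}
Orbit (k=closure, c=complement):
  1. A     = {3,1,6}
  2. kA    = {3,1,6,4,7}
  3. cA    = {5,2,4,7}
  4. ckA   = {5,2}
  5. kcA   = {5,2,1,6,4,7}
  6. ckcA  = {3}
  7. kckcA = {3,7}
  8. ckckcA = {5,2,1,6,4}
(closed under both — stop)

8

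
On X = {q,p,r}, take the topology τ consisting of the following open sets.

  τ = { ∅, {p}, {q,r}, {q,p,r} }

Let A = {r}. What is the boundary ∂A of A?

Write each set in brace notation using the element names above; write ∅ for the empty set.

{q,r}

U open, U⊆A: ∅. int(A) = ⋃ = ∅
X∖A={q,p}, int(X∖A)={p}, hence cl(A)={q,r}
∂A: remove int from cl → {q,r}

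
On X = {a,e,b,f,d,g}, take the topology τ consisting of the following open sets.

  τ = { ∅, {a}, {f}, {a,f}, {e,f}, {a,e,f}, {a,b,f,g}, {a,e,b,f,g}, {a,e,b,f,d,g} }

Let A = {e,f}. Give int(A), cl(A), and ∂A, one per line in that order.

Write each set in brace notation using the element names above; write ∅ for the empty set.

opens ⊆ A: ∅, {f}, {e,f}; union → int = {e,f}
complement {a,b,d,g}; its interior {a}; cl(A) = X∖{a} = {e,b,f,d,g}
boundary = {e,b,f,d,g} ∖ {e,f} = {b,d,g}

int(A) = {e,f}
cl(A)  = {e,b,f,d,g}
∂A     = {b,d,g}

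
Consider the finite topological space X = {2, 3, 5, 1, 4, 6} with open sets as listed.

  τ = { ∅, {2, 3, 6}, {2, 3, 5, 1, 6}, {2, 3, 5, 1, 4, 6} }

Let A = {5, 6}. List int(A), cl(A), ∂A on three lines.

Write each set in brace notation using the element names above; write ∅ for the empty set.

int(A) = ∅
cl(A)  = {2, 3, 5, 1, 4, 6}
∂A     = {2, 3, 5, 1, 4, 6}

opens ⊆ A: ∅; union → int = ∅
complement {2, 3, 1, 4}; its interior ∅; cl(A) = X∖∅ = {2, 3, 5, 1, 4, 6}
boundary = {2, 3, 5, 1, 4, 6} ∖ ∅ = {2, 3, 5, 1, 4, 6}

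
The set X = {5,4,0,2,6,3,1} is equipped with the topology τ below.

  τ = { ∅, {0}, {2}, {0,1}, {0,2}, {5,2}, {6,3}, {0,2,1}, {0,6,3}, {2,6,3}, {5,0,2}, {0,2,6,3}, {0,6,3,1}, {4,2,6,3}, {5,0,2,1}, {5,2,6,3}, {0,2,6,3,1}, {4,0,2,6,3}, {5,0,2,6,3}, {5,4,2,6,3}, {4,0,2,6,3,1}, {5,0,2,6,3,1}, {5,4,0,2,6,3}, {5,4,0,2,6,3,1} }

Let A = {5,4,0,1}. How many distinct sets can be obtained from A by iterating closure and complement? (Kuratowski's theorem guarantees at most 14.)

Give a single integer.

4

cl via duality: int({2,6,3}) = {2,6,3}, so X∖{2,6,3} = {5,4,0,1}
Write k for closure, c for complement:
  1. A     = {5,4,0,1}
  2. cA    = {2,6,3}
  3. kcA   = {5,4,2,6,3}
  4. ckcA  = {0,1}
applying k or c yields no new set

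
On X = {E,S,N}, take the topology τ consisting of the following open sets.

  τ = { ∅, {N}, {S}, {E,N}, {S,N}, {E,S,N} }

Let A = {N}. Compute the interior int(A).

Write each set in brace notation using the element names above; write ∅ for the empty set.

{N}

open subsets of A: ∅, {N}; so int(A) = {N}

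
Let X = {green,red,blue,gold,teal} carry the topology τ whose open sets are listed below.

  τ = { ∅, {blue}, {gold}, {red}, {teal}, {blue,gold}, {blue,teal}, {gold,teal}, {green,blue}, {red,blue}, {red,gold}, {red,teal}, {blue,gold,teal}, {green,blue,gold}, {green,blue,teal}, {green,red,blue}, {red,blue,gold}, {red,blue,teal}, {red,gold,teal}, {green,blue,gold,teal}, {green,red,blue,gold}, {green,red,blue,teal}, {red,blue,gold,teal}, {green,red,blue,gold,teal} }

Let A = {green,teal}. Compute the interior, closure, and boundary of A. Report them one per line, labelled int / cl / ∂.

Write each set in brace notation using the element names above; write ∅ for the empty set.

int(A) = {teal}
cl(A)  = {green,teal}
∂A     = {green}

interior: largest open inside A is {teal} (from ∅, {teal})
cl via duality: int({red,blue,gold}) = {red,blue,gold}, so X∖{red,blue,gold} = {green,teal}
cl∖int = {green}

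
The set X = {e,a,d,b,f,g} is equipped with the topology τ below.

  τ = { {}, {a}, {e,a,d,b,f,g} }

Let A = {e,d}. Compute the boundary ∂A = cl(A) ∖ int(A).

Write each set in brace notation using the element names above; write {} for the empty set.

{e,d,b,f,g}

interior: largest open inside A is {} (from {})
cl via duality: int({a,b,f,g}) = {a}, so X∖{a} = {e,d,b,f,g}
cl∖int = {e,d,b,f,g}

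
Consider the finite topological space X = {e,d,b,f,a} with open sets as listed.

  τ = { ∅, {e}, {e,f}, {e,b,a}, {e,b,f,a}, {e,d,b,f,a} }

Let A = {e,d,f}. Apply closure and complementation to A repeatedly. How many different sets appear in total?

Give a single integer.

6

X∖A={b,a}, int(X∖A)=∅, hence cl(A)={e,d,b,f,a}
Orbit (k=closure, c=complement):
  1. A     = {e,d,f}
  2. kA    = {e,d,b,f,a}
  3. cA    = {b,a}
  4. ckA   = ∅
  5. kcA   = {d,b,a}
  6. ckcA  = {e,f}
(closed under both — stop)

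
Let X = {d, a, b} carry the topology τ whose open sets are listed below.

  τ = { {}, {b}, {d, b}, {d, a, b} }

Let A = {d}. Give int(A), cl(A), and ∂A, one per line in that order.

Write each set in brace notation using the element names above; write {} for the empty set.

int(A) = {}
cl(A)  = {d, a}
∂A     = {d, a}

U open, U⊆A: {}. int(A) = ⋃ = {}
X∖A={a, b}, int(X∖A)={b}, hence cl(A)={d, a}
∂A: remove int from cl → {d, a}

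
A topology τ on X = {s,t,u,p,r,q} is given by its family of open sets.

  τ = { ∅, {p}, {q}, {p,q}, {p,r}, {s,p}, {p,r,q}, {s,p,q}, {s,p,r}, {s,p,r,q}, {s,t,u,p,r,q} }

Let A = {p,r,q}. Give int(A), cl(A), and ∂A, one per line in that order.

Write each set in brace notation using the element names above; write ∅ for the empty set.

open subsets of A: ∅, {q}, {p}, {p,r}, {p,q}, {p,r,q}; so int(A) = {p,r,q}
closure: X∖int(X∖A) = X∖∅ = {s,t,u,p,r,q}
∂A = {s,t,u,p,r,q} minus {p,r,q} = {s,t,u}

int(A) = {p,r,q}
cl(A)  = {s,t,u,p,r,q}
∂A     = {s,t,u}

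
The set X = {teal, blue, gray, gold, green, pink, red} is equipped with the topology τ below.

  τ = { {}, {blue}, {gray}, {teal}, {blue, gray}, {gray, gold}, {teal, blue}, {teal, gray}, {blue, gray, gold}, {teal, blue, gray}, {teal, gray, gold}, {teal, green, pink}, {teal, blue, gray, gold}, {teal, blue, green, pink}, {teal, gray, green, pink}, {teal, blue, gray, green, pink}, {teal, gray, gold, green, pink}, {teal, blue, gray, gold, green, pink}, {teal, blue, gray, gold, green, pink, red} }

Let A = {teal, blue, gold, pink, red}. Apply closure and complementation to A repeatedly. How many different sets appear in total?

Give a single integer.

10

cl via duality: int({gray, green}) = {gray}, so X∖{gray} = {teal, blue, gold, green, pink, red}
Write k for closure, c for complement:
  1. A     = {teal, blue, gold, pink, red}
  2. kA    = {teal, blue, gold, green, pink, red}
  3. cA    = {gray, green}
  4. ckA   = {gray}
  5. kcA   = {gray, gold, green, pink, red}
  6. kckA  = {gray, gold, red}
  7. ckcA  = {teal, blue}
  8. ckckA = {teal, blue, green, pink}
  9. kckcA = {teal, blue, green, pink, red}
  10. ckckcA = {gray, gold}
applying k or c yields no new set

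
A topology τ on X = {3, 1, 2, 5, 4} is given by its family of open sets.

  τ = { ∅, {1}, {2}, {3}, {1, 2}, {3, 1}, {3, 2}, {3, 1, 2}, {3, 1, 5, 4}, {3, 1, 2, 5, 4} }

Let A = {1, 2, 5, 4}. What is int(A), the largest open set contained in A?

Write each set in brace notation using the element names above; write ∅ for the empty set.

{1, 2}

opens ⊆ A: ∅, {2}, {1}, {1, 2}; union → int = {1, 2}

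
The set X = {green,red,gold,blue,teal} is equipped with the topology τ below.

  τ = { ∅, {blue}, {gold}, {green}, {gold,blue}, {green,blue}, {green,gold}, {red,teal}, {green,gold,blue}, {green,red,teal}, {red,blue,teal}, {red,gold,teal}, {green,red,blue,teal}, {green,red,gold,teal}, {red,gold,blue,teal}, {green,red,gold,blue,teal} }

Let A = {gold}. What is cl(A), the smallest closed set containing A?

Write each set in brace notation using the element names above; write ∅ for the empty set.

cl via duality: int({green,red,blue,teal}) = {green,red,blue,teal}, so X∖{green,red,blue,teal} = {gold}

{gold}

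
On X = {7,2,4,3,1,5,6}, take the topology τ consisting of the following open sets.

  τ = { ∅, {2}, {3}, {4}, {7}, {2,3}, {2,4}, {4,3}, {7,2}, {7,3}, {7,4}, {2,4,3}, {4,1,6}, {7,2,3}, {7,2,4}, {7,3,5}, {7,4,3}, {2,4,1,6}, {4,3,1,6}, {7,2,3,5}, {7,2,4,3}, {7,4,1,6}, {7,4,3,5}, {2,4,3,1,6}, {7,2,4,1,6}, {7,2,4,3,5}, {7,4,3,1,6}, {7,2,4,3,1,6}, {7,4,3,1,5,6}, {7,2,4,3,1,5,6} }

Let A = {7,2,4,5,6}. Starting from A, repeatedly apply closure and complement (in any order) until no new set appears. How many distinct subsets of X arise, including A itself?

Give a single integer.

complement {3,1}; its interior {3}; cl(A) = X∖{3} = {7,2,4,1,5,6}
With k = closure, c = complement:
  1. A     = {7,2,4,5,6}
  2. kA    = {7,2,4,1,5,6}
  3. cA    = {3,1}
  4. ckA   = {3}
  5. kcA   = {3,1,5,6}
  6. kckA  = {3,5}
  7. ckcA  = {7,2,4}
  8. ckckA = {7,2,4,1,6}
k, c of each give nothing new

8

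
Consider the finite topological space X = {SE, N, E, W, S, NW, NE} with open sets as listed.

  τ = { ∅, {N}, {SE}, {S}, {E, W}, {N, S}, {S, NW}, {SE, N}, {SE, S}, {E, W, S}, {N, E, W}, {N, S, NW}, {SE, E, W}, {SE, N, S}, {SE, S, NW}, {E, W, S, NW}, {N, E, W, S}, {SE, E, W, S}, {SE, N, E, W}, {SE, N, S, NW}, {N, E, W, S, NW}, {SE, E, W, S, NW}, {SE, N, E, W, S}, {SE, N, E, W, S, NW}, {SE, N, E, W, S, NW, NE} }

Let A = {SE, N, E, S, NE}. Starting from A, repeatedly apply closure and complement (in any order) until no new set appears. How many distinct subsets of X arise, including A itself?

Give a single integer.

cl via duality: int({W, NW}) = ∅, so X∖∅ = {SE, N, E, W, S, NW, NE}
Write k for closure, c for complement:
  1. A     = {SE, N, E, S, NE}
  2. kA    = {SE, N, E, W, S, NW, NE}
  3. cA    = {W, NW}
  4. ckA   = ∅
  5. kcA   = {E, W, NW, NE}
  6. ckcA  = {SE, N, S}
  7. kckcA = {SE, N, S, NW, NE}
  8. ckckcA = {E, W}
  9. kckckcA = {E, W, NE}
  10. ckckckcA = {SE, N, S, NW}
applying k or c yields no new set

10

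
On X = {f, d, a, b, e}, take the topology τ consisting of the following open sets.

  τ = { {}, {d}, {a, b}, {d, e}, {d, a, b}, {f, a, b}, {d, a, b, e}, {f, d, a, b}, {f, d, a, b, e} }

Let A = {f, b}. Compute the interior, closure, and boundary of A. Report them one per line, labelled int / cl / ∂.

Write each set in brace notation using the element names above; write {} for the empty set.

U open, U⊆A: {}. int(A) = ⋃ = {}
X∖A={d, a, e}, int(X∖A)={d, e}, hence cl(A)={f, a, b}
∂A: remove int from cl → {f, a, b}

int(A) = {}
cl(A)  = {f, a, b}
∂A     = {f, a, b}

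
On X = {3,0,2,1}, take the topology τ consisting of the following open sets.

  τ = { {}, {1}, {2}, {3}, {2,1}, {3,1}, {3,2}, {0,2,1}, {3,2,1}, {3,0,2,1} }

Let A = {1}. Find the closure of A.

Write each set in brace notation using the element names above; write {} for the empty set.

X∖A={3,0,2}, int(X∖A)={3,2}, hence cl(A)={0,1}

{0,1}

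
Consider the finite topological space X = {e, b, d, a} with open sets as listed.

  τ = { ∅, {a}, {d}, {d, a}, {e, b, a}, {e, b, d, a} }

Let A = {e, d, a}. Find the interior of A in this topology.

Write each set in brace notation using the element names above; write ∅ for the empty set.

{d, a}

U open, U⊆A: ∅, {d}, {a}, {d, a}. int(A) = ⋃ = {d, a}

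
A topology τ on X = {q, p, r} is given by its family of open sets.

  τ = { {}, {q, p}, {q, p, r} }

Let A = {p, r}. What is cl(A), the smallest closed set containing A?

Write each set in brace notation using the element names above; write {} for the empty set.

{q, p, r}

complement {q}; its interior {}; cl(A) = X∖{} = {q, p, r}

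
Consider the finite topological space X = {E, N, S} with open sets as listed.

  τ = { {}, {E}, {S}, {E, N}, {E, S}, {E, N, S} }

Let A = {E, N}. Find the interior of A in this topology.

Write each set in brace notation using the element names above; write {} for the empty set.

interior: largest open inside A is {E, N} (from {}, {E}, {E, N})

{E, N}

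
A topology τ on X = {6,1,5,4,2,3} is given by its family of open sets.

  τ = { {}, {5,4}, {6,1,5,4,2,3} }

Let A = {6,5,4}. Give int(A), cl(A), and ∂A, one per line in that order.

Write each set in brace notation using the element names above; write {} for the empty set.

U open, U⊆A: {}, {5,4}. int(A) = ⋃ = {5,4}
X∖A={1,2,3}, int(X∖A)={}, hence cl(A)={6,1,5,4,2,3}
∂A: remove int from cl → {6,1,2,3}

int(A) = {5,4}
cl(A)  = {6,1,5,4,2,3}
∂A     = {6,1,2,3}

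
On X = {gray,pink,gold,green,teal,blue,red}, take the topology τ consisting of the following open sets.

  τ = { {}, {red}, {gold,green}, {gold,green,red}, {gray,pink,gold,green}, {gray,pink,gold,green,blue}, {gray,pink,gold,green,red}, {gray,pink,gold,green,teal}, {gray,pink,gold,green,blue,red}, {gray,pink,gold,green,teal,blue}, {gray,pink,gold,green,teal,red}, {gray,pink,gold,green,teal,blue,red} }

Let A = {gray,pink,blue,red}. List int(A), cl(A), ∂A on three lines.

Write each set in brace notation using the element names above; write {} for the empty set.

int(A) = {red}
cl(A)  = {gray,pink,teal,blue,red}
∂A     = {gray,pink,teal,blue}

open subsets of A: {}, {red}; so int(A) = {red}
closure: X∖int(X∖A) = X∖{gold,green} = {gray,pink,teal,blue,red}
∂A = {gray,pink,teal,blue,red} minus {red} = {gray,pink,teal,blue}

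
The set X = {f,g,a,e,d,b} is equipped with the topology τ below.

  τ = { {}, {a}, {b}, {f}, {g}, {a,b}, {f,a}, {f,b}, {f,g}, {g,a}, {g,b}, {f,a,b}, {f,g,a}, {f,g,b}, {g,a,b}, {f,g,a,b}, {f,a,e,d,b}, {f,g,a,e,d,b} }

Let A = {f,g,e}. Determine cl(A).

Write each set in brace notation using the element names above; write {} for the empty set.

{f,g,e,d}

X∖A={a,d,b}, int(X∖A)={a,b}, hence cl(A)={f,g,e,d}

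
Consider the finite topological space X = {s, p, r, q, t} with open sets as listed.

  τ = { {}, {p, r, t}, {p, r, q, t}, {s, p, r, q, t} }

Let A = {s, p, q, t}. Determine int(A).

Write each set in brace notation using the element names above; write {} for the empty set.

{}

interior: largest open inside A is {} (from {})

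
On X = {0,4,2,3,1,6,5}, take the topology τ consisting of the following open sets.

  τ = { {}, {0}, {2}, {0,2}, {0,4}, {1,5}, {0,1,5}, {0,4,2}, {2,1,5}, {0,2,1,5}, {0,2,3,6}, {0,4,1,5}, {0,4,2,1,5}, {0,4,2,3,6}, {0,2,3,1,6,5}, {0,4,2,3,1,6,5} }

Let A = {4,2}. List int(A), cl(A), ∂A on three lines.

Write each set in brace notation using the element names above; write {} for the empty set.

U open, U⊆A: {}, {2}. int(A) = ⋃ = {2}
X∖A={0,3,1,6,5}, int(X∖A)={0,1,5}, hence cl(A)={4,2,3,6}
∂A: remove int from cl → {4,3,6}

int(A) = {2}
cl(A)  = {4,2,3,6}
∂A     = {4,3,6}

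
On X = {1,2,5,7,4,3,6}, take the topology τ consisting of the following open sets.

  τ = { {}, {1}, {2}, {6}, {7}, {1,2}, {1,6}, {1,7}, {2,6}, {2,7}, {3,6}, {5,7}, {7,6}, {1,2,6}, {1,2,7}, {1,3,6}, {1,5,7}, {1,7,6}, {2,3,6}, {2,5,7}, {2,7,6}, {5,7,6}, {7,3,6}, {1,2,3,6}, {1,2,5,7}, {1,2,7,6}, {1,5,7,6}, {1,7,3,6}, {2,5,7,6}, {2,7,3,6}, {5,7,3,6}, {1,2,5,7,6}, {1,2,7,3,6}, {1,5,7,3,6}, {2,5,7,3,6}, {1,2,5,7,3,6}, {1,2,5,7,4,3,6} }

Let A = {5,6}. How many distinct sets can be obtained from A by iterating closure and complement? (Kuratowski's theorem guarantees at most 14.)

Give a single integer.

X∖A={1,2,7,4,3}, int(X∖A)={1,2,7}, hence cl(A)={5,4,3,6}
Orbit (k=closure, c=complement):
  1. A     = {5,6}
  2. kA    = {5,4,3,6}
  3. cA    = {1,2,7,4,3}
  4. ckA   = {1,2,7}
  5. kcA   = {1,2,5,7,4,3}
  6. kckA  = {1,2,5,7,4}
  7. ckcA  = {6}
  8. ckckA = {3,6}
  9. kckcA = {4,3,6}
  10. ckckcA = {1,2,5,7}
(closed under both — stop)

10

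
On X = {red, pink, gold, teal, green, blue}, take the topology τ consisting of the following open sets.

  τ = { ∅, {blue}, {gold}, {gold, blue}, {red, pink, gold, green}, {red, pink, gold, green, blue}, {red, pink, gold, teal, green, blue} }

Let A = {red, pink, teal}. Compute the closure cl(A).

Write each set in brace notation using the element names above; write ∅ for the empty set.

X∖A={gold, green, blue}, int(X∖A)={gold, blue}, hence cl(A)={red, pink, teal, green}

{red, pink, teal, green}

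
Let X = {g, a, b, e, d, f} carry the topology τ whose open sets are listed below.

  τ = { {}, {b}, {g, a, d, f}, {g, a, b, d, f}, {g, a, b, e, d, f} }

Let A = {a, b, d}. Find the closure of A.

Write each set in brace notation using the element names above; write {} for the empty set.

{g, a, b, e, d, f}

closure: X∖int(X∖A) = X∖{} = {g, a, b, e, d, f}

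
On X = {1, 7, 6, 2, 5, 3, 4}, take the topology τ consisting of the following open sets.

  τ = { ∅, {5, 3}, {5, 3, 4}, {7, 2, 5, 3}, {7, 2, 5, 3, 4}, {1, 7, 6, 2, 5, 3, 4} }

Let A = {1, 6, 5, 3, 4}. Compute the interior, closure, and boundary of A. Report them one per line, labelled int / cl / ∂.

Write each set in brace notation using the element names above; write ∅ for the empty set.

opens ⊆ A: ∅, {5, 3}, {5, 3, 4}; union → int = {5, 3, 4}
complement {7, 2}; its interior ∅; cl(A) = X∖∅ = {1, 7, 6, 2, 5, 3, 4}
boundary = {1, 7, 6, 2, 5, 3, 4} ∖ {5, 3, 4} = {1, 7, 6, 2}

int(A) = {5, 3, 4}
cl(A)  = {1, 7, 6, 2, 5, 3, 4}
∂A     = {1, 7, 6, 2}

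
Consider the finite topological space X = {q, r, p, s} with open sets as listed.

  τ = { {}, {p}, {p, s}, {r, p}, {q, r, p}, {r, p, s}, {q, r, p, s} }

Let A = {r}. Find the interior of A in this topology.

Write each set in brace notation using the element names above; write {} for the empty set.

open subsets of A: {}; so int(A) = {}

{}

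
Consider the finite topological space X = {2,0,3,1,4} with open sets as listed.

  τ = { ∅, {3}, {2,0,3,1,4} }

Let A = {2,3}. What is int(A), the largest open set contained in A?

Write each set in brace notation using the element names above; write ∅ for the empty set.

open subsets of A: ∅, {3}; so int(A) = {3}

{3}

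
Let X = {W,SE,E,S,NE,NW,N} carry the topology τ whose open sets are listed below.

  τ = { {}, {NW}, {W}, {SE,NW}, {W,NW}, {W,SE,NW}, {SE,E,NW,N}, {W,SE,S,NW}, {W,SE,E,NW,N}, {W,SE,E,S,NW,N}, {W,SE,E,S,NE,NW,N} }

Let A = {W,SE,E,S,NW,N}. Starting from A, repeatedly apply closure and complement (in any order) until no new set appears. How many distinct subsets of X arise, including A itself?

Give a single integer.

cl via duality: int({NE}) = {}, so X∖{} = {W,SE,E,S,NE,NW,N}
Write k for closure, c for complement:
  1. A     = {W,SE,E,S,NW,N}
  2. kA    = {W,SE,E,S,NE,NW,N}
  3. cA    = {NE}
  4. ckA   = {}
applying k or c yields no new set

4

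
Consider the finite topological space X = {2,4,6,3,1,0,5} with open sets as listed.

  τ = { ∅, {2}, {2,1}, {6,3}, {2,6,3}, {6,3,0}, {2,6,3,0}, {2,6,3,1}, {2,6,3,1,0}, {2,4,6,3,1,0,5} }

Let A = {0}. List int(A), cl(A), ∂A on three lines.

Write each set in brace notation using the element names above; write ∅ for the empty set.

interior: largest open inside A is ∅ (from ∅)
cl via duality: int({2,4,6,3,1,5}) = {2,6,3,1}, so X∖{2,6,3,1} = {4,0,5}
cl∖int = {4,0,5}

int(A) = ∅
cl(A)  = {4,0,5}
∂A     = {4,0,5}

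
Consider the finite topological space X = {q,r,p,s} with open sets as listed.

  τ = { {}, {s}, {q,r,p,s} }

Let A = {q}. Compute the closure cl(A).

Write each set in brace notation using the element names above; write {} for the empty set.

complement {r,p,s}; its interior {s}; cl(A) = X∖{s} = {q,r,p}

{q,r,p}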